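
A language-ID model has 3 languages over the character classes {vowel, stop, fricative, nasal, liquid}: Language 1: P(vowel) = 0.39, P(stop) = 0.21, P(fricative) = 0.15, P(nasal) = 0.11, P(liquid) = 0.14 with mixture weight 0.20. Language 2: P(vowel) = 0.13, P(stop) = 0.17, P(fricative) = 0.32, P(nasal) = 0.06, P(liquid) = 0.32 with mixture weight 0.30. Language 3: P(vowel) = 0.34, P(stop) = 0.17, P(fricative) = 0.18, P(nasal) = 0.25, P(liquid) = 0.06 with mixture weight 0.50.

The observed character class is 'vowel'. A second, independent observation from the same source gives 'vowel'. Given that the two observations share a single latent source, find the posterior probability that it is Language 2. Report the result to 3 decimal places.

The responsibility of component k is π_k f_k(x) divided by Σ_j π_j f_j(x).
Since both observations come from the same component, the likelihood for component k is f_k(x₁)·f_k(x₂).
  p_1 = [0.39] × [0.39] = 0.1521
  p_2 = [0.13] × [0.13] = 0.0169
  p_3 = [0.34] × [0.34] = 0.1156
Multiply by the mixture weights:
  π_1·p_1 = 0.20 × 0.1521 = 0.03042
  π_2·p_2 = 0.30 × 0.0169 = 0.00507
  π_3·p_3 = 0.50 × 0.1156 = 0.0578
Marginal: 0.03042 + 0.00507 + 0.0578 = 0.09329
Responsibility of Language 2: 0.00507 / 0.09329 ≈ 0.054

0.054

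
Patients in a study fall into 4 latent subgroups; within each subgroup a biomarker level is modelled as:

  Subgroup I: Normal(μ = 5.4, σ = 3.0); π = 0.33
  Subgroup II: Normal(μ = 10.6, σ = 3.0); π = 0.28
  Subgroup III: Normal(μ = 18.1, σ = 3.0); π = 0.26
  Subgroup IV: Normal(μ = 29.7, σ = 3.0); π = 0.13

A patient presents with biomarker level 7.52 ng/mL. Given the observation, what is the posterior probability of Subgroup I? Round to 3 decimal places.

The responsibility of component k is π_k f_k(x) divided by Σ_j π_j f_j(x).
Normal densities:
  L_I = 0.103598
  L_II = 0.0785066
  L_III = 0.000264878
  L_IV = 1.79565e-13
Weight by the priors:
  π_I·L_I = 0.33 × 0.103598 = 0.0341873
  π_II·L_II = 0.28 × 0.0785066 = 0.0219818
  π_III·L_III = 0.26 × 0.000264878 = 6.88684e-05
  π_IV·L_IV = 0.13 × 1.79565e-13 = 2.33434e-14
Marginal: 0.0341873 + 0.0219818 + 6.88684e-05 + 2.33434e-14 = 0.056238
P(Subgroup I | the observation) = 0.0341873 / 0.056238 ≈ 0.608

0.608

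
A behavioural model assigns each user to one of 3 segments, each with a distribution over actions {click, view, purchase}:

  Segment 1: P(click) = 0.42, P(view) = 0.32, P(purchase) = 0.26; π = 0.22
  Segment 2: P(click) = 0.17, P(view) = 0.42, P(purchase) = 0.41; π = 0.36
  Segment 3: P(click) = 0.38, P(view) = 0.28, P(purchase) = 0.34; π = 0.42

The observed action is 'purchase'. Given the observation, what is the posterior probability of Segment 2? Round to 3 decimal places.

0.425

Posterior ∝ prior × likelihood, so P(k | x) ∝ π_k f_k(x); normalise over all components.
Categorical probabilities:
  L_1 = P(purchase | comp) = 0.26
  L_2 = P(purchase | comp) = 0.41
  L_3 = P(purchase | comp) = 0.34
Prior × likelihood for each component:
  π_1·L_1 = 0.22 × 0.26 = 0.0572
  π_2·L_2 = 0.36 × 0.41 = 0.1476
  π_3·L_3 = 0.42 × 0.34 = 0.1428
Marginal: 0.0572 + 0.1476 + 0.1428 = 0.3476
Responsibility of Segment 2: 0.1476 / 0.3476 ≈ 0.425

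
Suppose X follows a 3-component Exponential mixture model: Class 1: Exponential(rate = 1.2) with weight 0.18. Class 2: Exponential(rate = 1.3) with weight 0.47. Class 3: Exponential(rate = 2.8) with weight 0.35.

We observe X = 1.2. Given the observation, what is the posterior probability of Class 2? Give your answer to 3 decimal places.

0.601

Apply Bayes' rule: the posterior for each component is proportional to its prior times its likelihood at x.
Exponential densities:
  p_1 = 0.284313
  p_2 = 0.273177
  p_3 = 0.0972587
Prior × likelihood for each component:
  π_1·p_1 = 0.18 × 0.284313 = 0.0511764
  π_2·p_2 = 0.47 × 0.273177 = 0.128393
  π_3·p_3 = 0.35 × 0.0972587 = 0.0340406
Normaliser: 0.0511764 + 0.128393 + 0.0340406 = 0.21361
So the posterior for Class 2 is 0.128393 / 0.21361 ≈ 0.601.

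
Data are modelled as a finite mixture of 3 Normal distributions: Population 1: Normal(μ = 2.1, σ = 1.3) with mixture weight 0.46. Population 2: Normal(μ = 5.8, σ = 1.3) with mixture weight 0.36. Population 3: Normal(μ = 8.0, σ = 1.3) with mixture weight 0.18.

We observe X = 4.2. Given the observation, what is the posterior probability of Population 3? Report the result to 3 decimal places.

Apply Bayes' rule: the posterior for each component is proportional to its prior times its likelihood at x.
Evaluate each component's likelihood at the observed value:
  p_1 = 0.0832392
  p_2 = 0.143891
  p_3 = 0.00428133
Multiply by the mixture weights:
  P(Z=1)·p_1 = 0.46 × 0.0832392 = 0.03829
  P(Z=2)·p_2 = 0.36 × 0.143891 = 0.0518008
  P(Z=3)·p_3 = 0.18 × 0.00428133 = 0.000770639
Normaliser: 0.03829 + 0.0518008 + 0.000770639 = 0.0908614
P(Population 3 | the observation) = 0.000770639 / 0.0908614 ≈ 0.008

0.008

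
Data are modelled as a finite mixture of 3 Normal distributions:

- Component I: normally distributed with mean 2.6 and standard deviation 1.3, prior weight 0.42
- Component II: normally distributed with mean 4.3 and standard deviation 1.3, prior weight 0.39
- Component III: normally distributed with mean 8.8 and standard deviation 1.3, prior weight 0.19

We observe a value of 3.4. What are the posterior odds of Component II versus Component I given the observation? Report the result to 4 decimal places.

Only the two components matter; the odds are (P(Z=i) f_i(x)) / (P(Z=j) f_j(x)).
Normal densities:
  p_I = (1/(1.3·√(2π)))·exp(−(3.4−2.6)²/(2·1.3²)) = 0.306879·exp(-0.18935) = 0.253941
  p_II = (1/(1.3·√(2π)))·exp(−(3.4−4.3)²/(2·1.3²)) = 0.306879·exp(-0.23964) = 0.241485
  p_III = (1/(1.3·√(2π)))·exp(−(3.4−8.8)²/(2·1.3²)) = 0.306879·exp(-8.62722) = 5.49811e-05
Posterior odds = (P(Z=II)·p_II) / (P(Z=I)·p_I) = (0.39·0.241485) / (0.42·0.253941) = 0.0941792 / 0.106655 ≈ 0.8830

0.8830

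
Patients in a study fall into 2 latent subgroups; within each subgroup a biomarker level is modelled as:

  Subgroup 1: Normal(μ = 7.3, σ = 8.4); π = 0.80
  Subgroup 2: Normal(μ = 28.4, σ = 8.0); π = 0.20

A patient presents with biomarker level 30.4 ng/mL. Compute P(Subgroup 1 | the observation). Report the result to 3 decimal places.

Apply Bayes' rule: the posterior for each component is proportional to its prior times its likelihood at x.
Evaluate each component's likelihood at the observed value:
  f_1 = 0.00108257
  f_2 = 0.0483335
Weight by the priors:
  P(Z=1)·f_1 = 0.80 × 0.00108257 = 0.000866054
  P(Z=2)·f_2 = 0.20 × 0.0483335 = 0.0096667
Sum: 0.000866054 + 0.0096667 = 0.0105328
Responsibility of Subgroup 1: 0.000866054 / 0.0105328 ≈ 0.082

0.082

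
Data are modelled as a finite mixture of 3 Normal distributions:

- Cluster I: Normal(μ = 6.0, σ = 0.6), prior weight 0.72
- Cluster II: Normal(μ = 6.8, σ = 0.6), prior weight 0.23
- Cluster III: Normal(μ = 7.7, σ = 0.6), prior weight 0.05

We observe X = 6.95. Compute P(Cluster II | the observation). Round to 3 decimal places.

P(component k | x) = w_k·f_k(x) / marginal(x), where marginal(x) = Σ_j w_j·f_j(x).
Normal densities:
  f_I = (1/(0.6·√(2π)))·exp(−(6.95−6.0)²/(2·0.6²)) = 0.664904·exp(-1.25347) = 0.189838
  f_II = (1/(0.6·√(2π)))·exp(−(6.95−6.8)²/(2·0.6²)) = 0.664904·exp(-0.03125) = 0.644447
  f_III = (1/(0.6·√(2π)))·exp(−(6.95−7.7)²/(2·0.6²)) = 0.664904·exp(-0.78125) = 0.304415
Prior × likelihood for each component:
  w_I·f_I = 0.72 × 0.189838 = 0.136683
  w_II·f_II = 0.23 × 0.644447 = 0.148223
  w_III·f_III = 0.05 × 0.304415 = 0.0152208
Sum: 0.136683 + 0.148223 + 0.0152208 = 0.300127
So the posterior for Cluster II is 0.148223 / 0.300127 ≈ 0.494.

0.494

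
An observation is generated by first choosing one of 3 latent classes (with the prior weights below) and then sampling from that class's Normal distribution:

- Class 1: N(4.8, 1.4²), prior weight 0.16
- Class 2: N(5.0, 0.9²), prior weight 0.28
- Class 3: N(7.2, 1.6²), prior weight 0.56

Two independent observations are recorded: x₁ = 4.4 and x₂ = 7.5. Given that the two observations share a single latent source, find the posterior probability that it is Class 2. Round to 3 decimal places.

Posterior ∝ prior × likelihood, so P(k | x) ∝ π_k f_k(x); normalise over all components.
Since both observations come from the same component, the likelihood for component k is f_k(x₁)·f_k(x₂).
  L_1 = [(1/(1.4·√(2π)))·exp(−(4.4−4.8)²/(2·1.4²)) = 0.284959·exp(-0.04082) = 0.273562] × [0.0443739] = 0.012139
  L_2 = [(1/(0.9·√(2π)))·exp(−(4.4−5.0)²/(2·0.9²)) = 0.443269·exp(-0.22222) = 0.354942] × [0.00935726] = 0.00332129
  L_3 = [(1/(1.6·√(2π)))·exp(−(4.4−7.2)²/(2·1.6²)) = 0.249339·exp(-1.53125) = 0.0539233] × [0.244994] = 0.0132109
Prior × likelihood for each component:
  π_1·L_1 = 0.16 × 0.012139 = 0.00194224
  π_2·L_2 = 0.28 × 0.00332129 = 0.00092996
  π_3·L_3 = 0.56 × 0.0132109 = 0.00739811
Normaliser: 0.00194224 + 0.00092996 + 0.00739811 = 0.0102703
Responsibility of Class 2: 0.00092996 / 0.0102703 ≈ 0.091

0.091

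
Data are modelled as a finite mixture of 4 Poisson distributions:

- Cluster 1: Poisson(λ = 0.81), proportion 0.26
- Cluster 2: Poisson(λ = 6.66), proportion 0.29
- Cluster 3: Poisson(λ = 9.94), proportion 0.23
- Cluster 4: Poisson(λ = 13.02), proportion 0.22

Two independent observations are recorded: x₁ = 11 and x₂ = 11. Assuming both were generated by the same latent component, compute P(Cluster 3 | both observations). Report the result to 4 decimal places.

0.5265

P(component k | x) = π_k·f_k(x) / marginal(x), where marginal(x) = Σ_j π_j·f_j(x).
Since both observations come from the same component, the likelihood for component k is f_k(x₁)·f_k(x₂).
  p_1 = [e^(−0.81)·0.81^11/11! = 1.09749e-09] × [1.09749e-09] = 1.20449e-18
  p_2 = [e^(−6.66)·6.66^11/11! = 0.0366994] × [0.0366994] = 0.00134685
  p_3 = [e^(−9.94)·9.94^11/11! = 0.113034] × [0.113034] = 0.0127766
  p_4 = [e^(−13.02)·13.02^11/11! = 0.10117] × [0.10117] = 0.0102353
Multiply by the mixture weights:
  π_1·p_1 = 0.26 × 1.20449e-18 = 3.13166e-19
  π_2·p_2 = 0.29 × 0.00134685 = 0.000390586
  π_3·p_3 = 0.23 × 0.0127766 = 0.00293861
  π_4·p_4 = 0.22 × 0.0102353 = 0.00225177
Evidence: 3.13166e-19 + 0.000390586 + 0.00293861 + 0.00225177 = 0.00558097
P(Cluster 3 | x₁,x₂) = 0.00293861 / 0.00558097 ≈ 0.5265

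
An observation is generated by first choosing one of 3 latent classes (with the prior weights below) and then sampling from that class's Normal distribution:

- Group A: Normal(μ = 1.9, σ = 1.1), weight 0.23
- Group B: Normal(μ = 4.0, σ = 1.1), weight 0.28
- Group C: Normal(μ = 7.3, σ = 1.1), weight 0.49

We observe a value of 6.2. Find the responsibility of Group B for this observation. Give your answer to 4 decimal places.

0.1130

The responsibility of component k is w_k f_k(x) divided by Σ_j w_j f_j(x).
Component likelihoods at x = 6.2:
  f_A = 0.000174298
  f_B = 0.0490827
  f_C = 0.219973
Unnormalised posteriors:
  w_A·f_A = 0.23 × 0.000174298 = 4.00885e-05
  w_B·f_B = 0.28 × 0.0490827 = 0.0137432
  w_C·f_C = 0.49 × 0.219973 = 0.107787
Normaliser: 4.00885e-05 + 0.0137432 + 0.107787 = 0.12157
P(Group B | data) ≈ 0.1130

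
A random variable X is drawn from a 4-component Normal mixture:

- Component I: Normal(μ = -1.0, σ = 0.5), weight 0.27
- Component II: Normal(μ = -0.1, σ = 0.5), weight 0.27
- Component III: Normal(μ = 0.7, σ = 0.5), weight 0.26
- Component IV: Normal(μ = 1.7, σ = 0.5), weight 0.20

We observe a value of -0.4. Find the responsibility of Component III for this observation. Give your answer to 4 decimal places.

0.0608

P(component k | x) = π_k·f_k(x) / marginal(x), where marginal(x) = Σ_j π_j·f_j(x).
Normal densities:
  f_I = (1/(0.5·√(2π)))·exp(−(-0.4−-1.0)²/(2·0.5²)) = 0.797885·exp(-0.72000) = 0.388372
  f_II = (1/(0.5·√(2π)))·exp(−(-0.4−-0.1)²/(2·0.5²)) = 0.797885·exp(-0.18000) = 0.666449
  f_III = (1/(0.5·√(2π)))·exp(−(-0.4−0.7)²/(2·0.5²)) = 0.797885·exp(-2.42000) = 0.0709492
  f_IV = (1/(0.5·√(2π)))·exp(−(-0.4−1.7)²/(2·0.5²)) = 0.797885·exp(-8.82000) = 0.000117886
Multiply by the mixture weights:
  π_I·f_I = 0.27 × 0.388372 = 0.10486
  π_II·f_II = 0.27 × 0.666449 = 0.179941
  π_III·f_III = 0.26 × 0.0709492 = 0.0184468
  π_IV·f_IV = 0.20 × 0.000117886 = 2.35772e-05
Marginal: 0.10486 + 0.179941 + 0.0184468 + 2.35772e-05 = 0.303272
Responsibility of Component III: 0.0184468 / 0.303272 ≈ 0.0608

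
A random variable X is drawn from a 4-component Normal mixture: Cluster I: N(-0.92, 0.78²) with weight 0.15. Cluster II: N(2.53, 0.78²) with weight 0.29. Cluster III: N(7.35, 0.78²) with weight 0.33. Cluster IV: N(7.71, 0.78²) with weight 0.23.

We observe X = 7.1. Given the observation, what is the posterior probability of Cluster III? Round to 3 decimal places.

0.649

The responsibility of component k is π_k f_k(x) divided by Σ_j π_j f_j(x).
Evaluate each component's likelihood at the observed value:
  L_I = (1/(0.78·√(2π)))·exp(−(7.1−-0.92)²/(2·0.78²)) = 0.511464·exp(-52.86029) = 5.64785e-24
  L_II = (1/(0.78·√(2π)))·exp(−(7.1−2.53)²/(2·0.78²)) = 0.511464·exp(-17.16379) = 1.79753e-08
  L_III = (1/(0.78·√(2π)))·exp(−(7.1−7.35)²/(2·0.78²)) = 0.511464·exp(-0.05136) = 0.485857
  L_IV = (1/(0.78·√(2π)))·exp(−(7.1−7.71)²/(2·0.78²)) = 0.511464·exp(-0.30580) = 0.37671
Multiply by the mixture weights:
  π_I·L_I = 0.15 × 5.64785e-24 = 8.47178e-25
  π_II·L_II = 0.29 × 1.79753e-08 = 5.21284e-09
  π_III·L_III = 0.33 × 0.485857 = 0.160333
  π_IV·L_IV = 0.23 × 0.37671 = 0.0866433
Marginal: 8.47178e-25 + 5.21284e-09 + 0.160333 + 0.0866433 = 0.246976
P(Cluster III | data) ≈ 0.649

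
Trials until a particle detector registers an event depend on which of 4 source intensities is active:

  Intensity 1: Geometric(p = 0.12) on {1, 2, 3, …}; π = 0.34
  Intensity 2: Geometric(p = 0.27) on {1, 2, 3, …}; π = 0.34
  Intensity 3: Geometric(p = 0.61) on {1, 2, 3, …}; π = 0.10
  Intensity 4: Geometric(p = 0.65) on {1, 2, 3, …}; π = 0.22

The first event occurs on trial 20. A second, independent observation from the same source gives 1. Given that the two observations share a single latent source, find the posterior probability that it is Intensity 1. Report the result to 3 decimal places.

P(component k | x) = π_k·f_k(x) / marginal(x), where marginal(x) = Σ_j π_j·f_j(x).
Since both observations come from the same component, the likelihood for component k is f_k(x₁)·f_k(x₂).
  p_1 = [0.0105767] × [0.12] = 0.00126921
  p_2 = [0.000683122] × [0.27] = 0.000184443
  p_3 = [1.03647e-08] × [0.61] = 6.32248e-09
  p_4 = [1.41321e-09] × [0.65] = 9.18585e-10
Weight by the priors:
  π_1·p_1 = 0.34 × 0.00126921 = 0.000431531
  π_2·p_2 = 0.34 × 0.000184443 = 6.27106e-05
  π_3·p_3 = 0.10 × 6.32248e-09 = 6.32248e-10
  π_4·p_4 = 0.22 × 9.18585e-10 = 2.02089e-10
Normaliser: 0.000431531 + 6.27106e-05 + 6.32248e-10 + 2.02089e-10 = 0.000494243
So the posterior for Intensity 1 is 0.000431531 / 0.000494243 ≈ 0.873.

0.873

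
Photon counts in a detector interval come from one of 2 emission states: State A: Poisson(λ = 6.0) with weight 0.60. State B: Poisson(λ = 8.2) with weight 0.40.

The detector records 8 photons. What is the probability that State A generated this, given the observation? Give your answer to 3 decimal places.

P(component k | x) = w_k·f_k(x) / marginal(x), where marginal(x) = Σ_j w_j·f_j(x).
Evaluate each component's likelihood at the observed value:
  f_A = 0.103258
  f_B = 0.139244
Prior × likelihood for each component:
  w_A·f_A = 0.60 × 0.103258 = 0.0619546
  w_B·f_B = 0.40 × 0.139244 = 0.0556975
Denominator: 0.0619546 + 0.0556975 = 0.117652
P(State A | data) = 0.0619546 / 0.117652 ≈ 0.527

0.527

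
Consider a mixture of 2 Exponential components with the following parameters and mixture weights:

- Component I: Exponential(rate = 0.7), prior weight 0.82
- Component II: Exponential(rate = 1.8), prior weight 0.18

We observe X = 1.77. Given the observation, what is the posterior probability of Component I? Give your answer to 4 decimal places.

The responsibility of component k is π_k f_k(x) divided by Σ_j π_j f_j(x).
Evaluate each component's likelihood at the observed value:
  L_I = 0.7·e^(−0.7·1.77) = 0.7·e^(−1.2390) = 0.202772
  L_II = 1.8·e^(−1.8·1.77) = 1.8·e^(−3.1860) = 0.0744064
Prior × likelihood for each component:
  π_I·L_I = 0.82 × 0.202772 = 0.166273
  π_II·L_II = 0.18 × 0.0744064 = 0.0133932
Sum: 0.166273 + 0.0133932 = 0.179666
So the posterior for Component I is 0.166273 / 0.179666 ≈ 0.9255.

0.9255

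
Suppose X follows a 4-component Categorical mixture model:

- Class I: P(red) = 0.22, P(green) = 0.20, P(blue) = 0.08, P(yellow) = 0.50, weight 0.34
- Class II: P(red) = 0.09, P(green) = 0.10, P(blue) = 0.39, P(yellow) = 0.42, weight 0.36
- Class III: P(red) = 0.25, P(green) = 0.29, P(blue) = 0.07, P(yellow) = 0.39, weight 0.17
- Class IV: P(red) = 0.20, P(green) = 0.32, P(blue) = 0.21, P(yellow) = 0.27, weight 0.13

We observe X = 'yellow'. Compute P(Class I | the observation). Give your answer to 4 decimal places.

0.4023

The responsibility of component k is π_k f_k(x) divided by Σ_j π_j f_j(x).
Evaluate each component's likelihood at the observed value:
  p_I = 0.5
  p_II = 0.42
  p_III = 0.39
  p_IV = 0.27
Multiply by the mixture weights:
  π_I·p_I = 0.34 × 0.5 = 0.17
  π_II·p_II = 0.36 × 0.42 = 0.1512
  π_III·p_III = 0.17 × 0.39 = 0.0663
  π_IV·p_IV = 0.13 × 0.27 = 0.0351
Sum: 0.17 + 0.1512 + 0.0663 + 0.0351 = 0.4226
P(Class I | 'yellow') = 0.17 / 0.4226 ≈ 0.4023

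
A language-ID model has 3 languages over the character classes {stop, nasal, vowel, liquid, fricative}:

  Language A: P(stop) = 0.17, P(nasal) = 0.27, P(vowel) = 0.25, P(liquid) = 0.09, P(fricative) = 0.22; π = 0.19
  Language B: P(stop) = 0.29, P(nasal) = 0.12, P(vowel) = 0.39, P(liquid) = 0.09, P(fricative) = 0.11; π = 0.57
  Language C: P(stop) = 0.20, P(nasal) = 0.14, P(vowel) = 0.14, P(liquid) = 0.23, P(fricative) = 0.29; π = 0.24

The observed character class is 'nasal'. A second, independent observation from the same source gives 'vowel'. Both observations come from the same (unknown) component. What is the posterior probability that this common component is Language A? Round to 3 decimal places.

0.290

Posterior ∝ prior × likelihood, so P(k | x) ∝ P(Z=k) f_k(x); normalise over all components.
Since both observations come from the same component, the likelihood for component k is f_k(x₁)·f_k(x₂).
  f_A = [0.27] × [0.25] = 0.0675
  f_B = [0.12] × [0.39] = 0.0468
  f_C = [0.14] × [0.14] = 0.0196
Unnormalised posteriors:
  P(Z=A)·f_A = 0.19 × 0.0675 = 0.012825
  P(Z=B)·f_B = 0.57 × 0.0468 = 0.026676
  P(Z=C)·f_C = 0.24 × 0.0196 = 0.004704
Marginal: 0.012825 + 0.026676 + 0.004704 = 0.044205
P(Language A | x) = 0.012825 / 0.044205 ≈ 0.290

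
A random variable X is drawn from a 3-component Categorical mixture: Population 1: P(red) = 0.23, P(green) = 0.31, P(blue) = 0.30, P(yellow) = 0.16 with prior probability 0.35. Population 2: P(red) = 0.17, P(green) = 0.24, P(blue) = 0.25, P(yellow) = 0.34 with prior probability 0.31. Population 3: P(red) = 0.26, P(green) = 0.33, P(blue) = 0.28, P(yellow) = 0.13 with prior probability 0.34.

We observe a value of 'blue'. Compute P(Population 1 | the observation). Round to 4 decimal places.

The responsibility of component k is π_k f_k(x) divided by Σ_j π_j f_j(x).
Categorical probabilities:
  L_1 = P(blue | comp) = 0.30
  L_2 = P(blue | comp) = 0.25
  L_3 = P(blue | comp) = 0.28
Weight by the priors:
  π_1·L_1 = 0.35 × 0.3 = 0.105
  π_2·L_2 = 0.31 × 0.25 = 0.0775
  π_3·L_3 = 0.34 × 0.28 = 0.0952
Normaliser: 0.105 + 0.0775 + 0.0952 = 0.2777
So the posterior for Population 1 is 0.105 / 0.2777 ≈ 0.3781.

0.3781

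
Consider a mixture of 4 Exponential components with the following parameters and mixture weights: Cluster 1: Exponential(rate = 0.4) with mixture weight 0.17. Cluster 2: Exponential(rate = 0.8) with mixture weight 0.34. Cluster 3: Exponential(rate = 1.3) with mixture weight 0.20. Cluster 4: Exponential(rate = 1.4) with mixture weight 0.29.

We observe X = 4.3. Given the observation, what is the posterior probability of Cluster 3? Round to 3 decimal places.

0.042

The responsibility of component k is w_k f_k(x) divided by Σ_j w_j f_j(x).
Component likelihoods at x = 4.3:
  p_1 = 0.0716265
  p_2 = 0.0256517
  p_3 = 0.00485554
  p_4 = 0.00340154
Prior × likelihood for each component:
  w_1·p_1 = 0.17 × 0.0716265 = 0.0121765
  w_2·p_2 = 0.34 × 0.0256517 = 0.00872159
  w_3·p_3 = 0.20 × 0.00485554 = 0.000971107
  w_4·p_4 = 0.29 × 0.00340154 = 0.000986446
Denominator: 0.0121765 + 0.00872159 + 0.000971107 + 0.000986446 = 0.0228556
P(Cluster 3 | the observation) = 0.000971107 / 0.0228556 ≈ 0.042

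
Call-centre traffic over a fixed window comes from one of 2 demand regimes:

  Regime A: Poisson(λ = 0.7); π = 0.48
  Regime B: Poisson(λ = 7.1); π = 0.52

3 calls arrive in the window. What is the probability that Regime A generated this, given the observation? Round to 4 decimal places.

The responsibility of component k is w_k f_k(x) divided by Σ_j w_j f_j(x).
Component likelihoods at x = 3 calls:
  L_A = 0.0283881
  L_B = 0.049219
Multiply by the mixture weights:
  w_A·L_A = 0.48 × 0.0283881 = 0.0136263
  w_B·L_B = 0.52 × 0.049219 = 0.0255939
Evidence: 0.0136263 + 0.0255939 = 0.0392202
So the posterior for Regime A is 0.0136263 / 0.0392202 ≈ 0.3474.

0.3474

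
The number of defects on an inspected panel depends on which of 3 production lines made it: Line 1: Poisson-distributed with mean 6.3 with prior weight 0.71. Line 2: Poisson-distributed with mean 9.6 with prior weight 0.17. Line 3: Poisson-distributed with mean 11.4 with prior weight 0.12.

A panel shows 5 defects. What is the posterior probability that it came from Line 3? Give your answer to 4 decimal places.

0.0183

Apply Bayes' rule: the posterior for each component is proportional to its prior times its likelihood at x.
Poisson probabilities:
  L_1 = 0.151868
  L_2 = 0.0460201
  L_3 = 0.0179633
Weight by the priors:
  π_1·L_1 = 0.71 × 0.151868 = 0.107826
  π_2·L_2 = 0.17 × 0.0460201 = 0.00782342
  π_3·L_3 = 0.12 × 0.0179633 = 0.00215559
Denominator: 0.107826 + 0.00782342 + 0.00215559 = 0.117805
Responsibility of Line 3: 0.00215559 / 0.117805 ≈ 0.0183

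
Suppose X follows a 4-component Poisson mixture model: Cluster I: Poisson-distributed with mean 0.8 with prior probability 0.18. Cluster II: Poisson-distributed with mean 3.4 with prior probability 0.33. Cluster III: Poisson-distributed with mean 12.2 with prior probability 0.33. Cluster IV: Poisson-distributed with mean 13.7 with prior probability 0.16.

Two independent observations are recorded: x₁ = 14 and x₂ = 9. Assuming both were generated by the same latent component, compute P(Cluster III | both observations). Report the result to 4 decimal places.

0.7421

By Bayes' theorem, P(k | x) = P(Z=k) f_k(x) / Σ_j P(Z=j) f_j(x).
Since both observations come from the same component, the likelihood for component k is f_k(x₁)·f_k(x₂).
  f_I = [2.26681e-13] × [1.66192e-07] = 3.76727e-20
  f_II = [1.05608e-05] × [0.00558401] = 5.89714e-08
  f_III = [0.0933763] × [0.0830009] = 0.00775032
  f_IV = [0.105644] × [0.0525881] = 0.00555562
Unnormalised posteriors:
  P(Z=I)·f_I = 0.18 × 3.76727e-20 = 6.78109e-21
  P(Z=II)·f_II = 0.33 × 5.89714e-08 = 1.94606e-08
  P(Z=III)·f_III = 0.33 × 0.00775032 = 0.0025576
  P(Z=IV)·f_IV = 0.16 × 0.00555562 = 0.0008889
Sum: 6.78109e-21 + 1.94606e-08 + 0.0025576 + 0.0008889 = 0.00344652
Responsibility of Cluster III: 0.0025576 / 0.00344652 ≈ 0.7421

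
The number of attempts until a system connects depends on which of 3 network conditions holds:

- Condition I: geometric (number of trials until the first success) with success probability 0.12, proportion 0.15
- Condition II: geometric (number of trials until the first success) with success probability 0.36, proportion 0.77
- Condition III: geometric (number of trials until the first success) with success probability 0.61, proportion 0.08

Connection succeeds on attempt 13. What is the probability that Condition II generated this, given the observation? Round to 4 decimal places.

0.2521

Apply Bayes' rule: the posterior for each component is proportional to its prior times its likelihood at x.
Geometric probabilities:
  L_I = 0.12·(1−0.12)^12 = 0.12·0.215671 = 0.0258805
  L_II = 0.36·(1−0.36)^12 = 0.36·0.00472237 = 0.00170005
  L_III = 0.61·(1−0.61)^12 = 0.61·1.23816e-05 = 7.55275e-06
Prior × likelihood for each component:
  P(Z=I)·L_I = 0.15 × 0.0258805 = 0.00388208
  P(Z=II)·L_II = 0.77 × 0.00170005 = 0.00130904
  P(Z=III)·L_III = 0.08 × 7.55275e-06 = 6.0422e-07
Evidence: 0.00388208 + 0.00130904 + 6.0422e-07 = 0.00519173
Responsibility of Condition II: 0.00130904 / 0.00519173 ≈ 0.2521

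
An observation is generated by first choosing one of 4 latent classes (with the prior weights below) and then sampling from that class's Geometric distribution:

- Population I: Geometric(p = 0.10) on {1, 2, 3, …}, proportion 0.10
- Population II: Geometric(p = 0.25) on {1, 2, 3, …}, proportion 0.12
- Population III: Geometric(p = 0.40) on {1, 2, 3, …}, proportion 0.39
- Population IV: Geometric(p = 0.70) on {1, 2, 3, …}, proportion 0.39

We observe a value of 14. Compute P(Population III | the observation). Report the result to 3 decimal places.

0.059

The responsibility of component k is π_k f_k(x) divided by Σ_j π_j f_j(x).
Component likelihoods at x = 14:
  f_I = 0.0254187
  f_II = 0.00593932
  f_III = 0.000522428
  f_IV = 1.11603e-07
Prior × likelihood for each component:
  π_I·f_I = 0.10 × 0.0254187 = 0.00254187
  π_II·f_II = 0.12 × 0.00593932 = 0.000712718
  π_III·f_III = 0.39 × 0.000522428 = 0.000203747
  π_IV·f_IV = 0.39 × 1.11603e-07 = 4.3525e-08
Sum: 0.00254187 + 0.000712718 + 0.000203747 + 4.3525e-08 = 0.00345837
P(Population III | data) = 0.000203747 / 0.00345837 ≈ 0.059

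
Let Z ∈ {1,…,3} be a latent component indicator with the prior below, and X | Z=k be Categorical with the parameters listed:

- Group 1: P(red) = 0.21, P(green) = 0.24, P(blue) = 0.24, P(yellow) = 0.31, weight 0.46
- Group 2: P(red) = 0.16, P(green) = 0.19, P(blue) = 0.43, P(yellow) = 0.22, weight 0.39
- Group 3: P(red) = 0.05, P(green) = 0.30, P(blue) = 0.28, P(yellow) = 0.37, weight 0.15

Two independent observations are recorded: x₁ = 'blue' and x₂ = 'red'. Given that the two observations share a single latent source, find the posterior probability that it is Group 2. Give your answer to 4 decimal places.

0.5149

P(component k | x) = π_k·f_k(x) / marginal(x), where marginal(x) = Σ_j π_j·f_j(x).
Since both observations come from the same component, the likelihood for component k is f_k(x₁)·f_k(x₂).
  L_1 = [0.24] × [0.21] = 0.0504
  L_2 = [0.43] × [0.16] = 0.0688
  L_3 = [0.28] × [0.05] = 0.014
Multiply by the mixture weights:
  π_1·L_1 = 0.46 × 0.0504 = 0.023184
  π_2·L_2 = 0.39 × 0.0688 = 0.026832
  π_3·L_3 = 0.15 × 0.014 = 0.0021
Denominator: 0.023184 + 0.026832 + 0.0021 = 0.052116
So the posterior for Group 2 is 0.026832 / 0.052116 ≈ 0.5149.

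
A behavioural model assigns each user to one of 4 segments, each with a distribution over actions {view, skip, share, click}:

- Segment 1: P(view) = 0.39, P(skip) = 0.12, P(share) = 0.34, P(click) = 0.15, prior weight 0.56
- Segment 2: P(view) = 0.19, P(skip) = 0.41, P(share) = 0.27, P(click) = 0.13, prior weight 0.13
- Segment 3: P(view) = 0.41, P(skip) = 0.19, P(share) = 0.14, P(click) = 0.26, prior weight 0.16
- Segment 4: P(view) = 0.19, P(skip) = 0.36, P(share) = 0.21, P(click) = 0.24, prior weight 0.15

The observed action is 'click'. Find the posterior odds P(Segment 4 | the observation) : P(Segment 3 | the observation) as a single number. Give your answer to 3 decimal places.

0.865

Only the two components matter; the odds are (w_i f_i(x)) / (w_j f_j(x)).
Evaluate each component's likelihood at the observed value:
  p_1 = 0.15
  p_2 = 0.13
  p_3 = 0.26
  p_4 = 0.24
Posterior odds = (w_4·p_4) / (w_3·p_3) = (0.15·0.24) / (0.16·0.26) = 0.036 / 0.0416 ≈ 0.865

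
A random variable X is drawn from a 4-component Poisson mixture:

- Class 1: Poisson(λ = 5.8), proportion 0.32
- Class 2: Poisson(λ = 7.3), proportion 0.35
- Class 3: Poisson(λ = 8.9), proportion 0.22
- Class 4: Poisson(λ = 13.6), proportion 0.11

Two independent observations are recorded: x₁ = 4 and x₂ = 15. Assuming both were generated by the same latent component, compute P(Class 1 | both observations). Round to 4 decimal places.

0.0935

P(component k | x) = w_k·f_k(x) / marginal(x), where marginal(x) = Σ_j w_j·f_j(x).
Since both observations come from the same component, the likelihood for component k is f_k(x₁)·f_k(x₂).
  p_1 = [0.142755] × [0.000654655] = 9.34555e-05
  p_2 = [0.0799338] × [0.0046025] = 0.000367895
  p_3 = [0.0356556] × [0.0181606] = 0.000647526
  p_4 = [0.00176823] × [0.0955386] = 0.000168935
Prior × likelihood for each component:
  w_1·p_1 = 0.32 × 9.34555e-05 = 2.99058e-05
  w_2·p_2 = 0.35 × 0.000367895 = 0.000128763
  w_3·p_3 = 0.22 × 0.000647526 = 0.000142456
  w_4·p_4 = 0.11 × 0.000168935 = 1.85828e-05
Denominator: 2.99058e-05 + 0.000128763 + 0.000142456 + 1.85828e-05 = 0.000319708
So the posterior for Class 1 is 2.99058e-05 / 0.000319708 ≈ 0.0935.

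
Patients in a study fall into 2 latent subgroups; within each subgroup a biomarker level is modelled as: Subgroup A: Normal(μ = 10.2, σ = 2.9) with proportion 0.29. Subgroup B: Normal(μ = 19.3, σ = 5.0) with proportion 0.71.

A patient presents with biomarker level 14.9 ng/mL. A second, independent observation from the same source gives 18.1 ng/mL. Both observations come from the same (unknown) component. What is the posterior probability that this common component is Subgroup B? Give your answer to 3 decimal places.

0.988

By Bayes' theorem, P(k | x) = P(Z=k) f_k(x) / Σ_j P(Z=j) f_j(x).
Since both observations come from the same component, the likelihood for component k is f_k(x₁)·f_k(x₂).
  p_A = [0.0369952] × [0.00336572] = 0.000124516
  p_B = [0.0541728] × [0.0775233] = 0.00419966
Weight by the priors:
  P(Z=A)·p_A = 0.29 × 0.000124516 = 3.61095e-05
  P(Z=B)·p_B = 0.71 × 0.00419966 = 0.00298176
Normaliser: 3.61095e-05 + 0.00298176 = 0.00301786
Responsibility of Subgroup B: 0.00298176 / 0.00301786 ≈ 0.988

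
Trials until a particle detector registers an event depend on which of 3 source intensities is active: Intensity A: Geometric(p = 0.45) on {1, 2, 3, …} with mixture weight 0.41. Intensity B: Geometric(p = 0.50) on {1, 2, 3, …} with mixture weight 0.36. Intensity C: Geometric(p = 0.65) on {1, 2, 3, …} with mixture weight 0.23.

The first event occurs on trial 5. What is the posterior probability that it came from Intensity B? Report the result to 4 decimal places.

0.3704

Apply Bayes' rule: the posterior for each component is proportional to its prior times its likelihood at x.
Geometric probabilities:
  f_A = 0.45·(1−0.45)^4 = 0.45·0.0915063 = 0.0411778
  f_B = 0.50·(1−0.50)^4 = 0.50·0.0625 = 0.03125
  f_C = 0.65·(1−0.65)^4 = 0.65·0.0150062 = 0.00975406
Multiply by the mixture weights:
  w_A·f_A = 0.41 × 0.0411778 = 0.0168829
  w_B·f_B = 0.36 × 0.03125 = 0.01125
  w_C·f_C = 0.23 × 0.00975406 = 0.00224343
Sum: 0.0168829 + 0.01125 + 0.00224343 = 0.0303763
P(Intensity B | x) = 0.01125 / 0.0303763 ≈ 0.3704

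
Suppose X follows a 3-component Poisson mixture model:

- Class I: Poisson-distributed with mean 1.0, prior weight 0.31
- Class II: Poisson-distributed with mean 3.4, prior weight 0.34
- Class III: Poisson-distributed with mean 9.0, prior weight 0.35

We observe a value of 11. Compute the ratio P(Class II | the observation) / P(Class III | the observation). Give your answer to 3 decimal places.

0.006

Posterior odds = (w_i f_i(x)) / (w_j f_j(x)); the normalising sum cancels.
Evaluate each component's likelihood at the observed value:
  f_I = 9.21616e-09
  f_II = 0.000586828
  f_III = 0.0970201
0.000199522 / 0.033957 ≈ 0.006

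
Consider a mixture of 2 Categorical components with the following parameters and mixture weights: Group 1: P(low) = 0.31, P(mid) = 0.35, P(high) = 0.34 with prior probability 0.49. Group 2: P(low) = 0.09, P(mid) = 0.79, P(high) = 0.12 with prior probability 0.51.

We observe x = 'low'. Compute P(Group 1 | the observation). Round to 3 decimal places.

Posterior ∝ prior × likelihood, so P(k | x) ∝ π_k f_k(x); normalise over all components.
Categorical probabilities:
  L_1 = 0.31
  L_2 = 0.09
Prior × likelihood for each component:
  π_1·L_1 = 0.49 × 0.31 = 0.1519
  π_2·L_2 = 0.51 × 0.09 = 0.0459
Sum: 0.1519 + 0.0459 = 0.1978
P(Group 1 | data) ≈ 0.768

0.768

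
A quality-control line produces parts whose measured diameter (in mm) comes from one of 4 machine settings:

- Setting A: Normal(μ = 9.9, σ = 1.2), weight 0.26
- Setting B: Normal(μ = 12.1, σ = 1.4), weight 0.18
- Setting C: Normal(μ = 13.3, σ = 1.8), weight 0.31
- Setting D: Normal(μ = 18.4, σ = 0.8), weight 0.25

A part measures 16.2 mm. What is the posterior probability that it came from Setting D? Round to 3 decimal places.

0.127

Apply Bayes' rule: the posterior for each component is proportional to its prior times its likelihood at x.
Normal densities:
  L_A = 3.44039e-07
  L_B = 0.00391212
  L_C = 0.0605331
  L_D = 0.011367
Weight by the priors:
  w_A·L_A = 0.26 × 3.44039e-07 = 8.94502e-08
  w_B·L_B = 0.18 × 0.00391212 = 0.000704181
  w_C·L_C = 0.31 × 0.0605331 = 0.0187653
  w_D·L_D = 0.25 × 0.011367 = 0.00284174
Sum: 8.94502e-08 + 0.000704181 + 0.0187653 + 0.00284174 = 0.0223113
So the posterior for Setting D is 0.00284174 / 0.0223113 ≈ 0.127.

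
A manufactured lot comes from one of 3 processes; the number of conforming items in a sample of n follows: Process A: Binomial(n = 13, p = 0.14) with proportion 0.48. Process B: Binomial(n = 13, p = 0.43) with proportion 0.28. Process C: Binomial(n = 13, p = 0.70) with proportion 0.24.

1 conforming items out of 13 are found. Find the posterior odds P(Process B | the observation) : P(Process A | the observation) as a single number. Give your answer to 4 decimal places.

0.0129

Posterior odds = (w_i f_i(x)) / (w_j f_j(x)); the normalising sum cancels.
Component likelihoods at x = 1 conforming items out of 13:
  L_A = 0.297888
  L_B = 0.00657522
  L_C = 4.83611e-06
Posterior odds = (w_B·L_B) / (w_A·L_A) = (0.28·0.00657522) / (0.48·0.297888) = 0.00184106 / 0.142986 ≈ 0.0129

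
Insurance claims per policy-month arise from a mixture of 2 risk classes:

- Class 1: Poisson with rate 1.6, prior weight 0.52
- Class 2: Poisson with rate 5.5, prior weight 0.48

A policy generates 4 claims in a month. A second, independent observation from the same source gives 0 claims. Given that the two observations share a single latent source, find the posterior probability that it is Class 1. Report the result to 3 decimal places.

0.950

Apply Bayes' rule: the posterior for each component is proportional to its prior times its likelihood at x.
Since both observations come from the same component, the likelihood for component k is f_k(x₁)·f_k(x₂).
  f_1 = [e^(−1.6)·1.6^4/4! = 0.0551312] × [0.201897] = 0.0111308
  f_2 = [e^(−5.5)·5.5^4/4! = 0.155819] × [0.00408677] = 0.000636796
Multiply by the mixture weights:
  w_1·f_1 = 0.52 × 0.0111308 = 0.00578802
  w_2·f_2 = 0.48 × 0.000636796 = 0.000305662
Sum: 0.00578802 + 0.000305662 = 0.00609368
Responsibility of Class 1: 0.00578802 / 0.00609368 ≈ 0.950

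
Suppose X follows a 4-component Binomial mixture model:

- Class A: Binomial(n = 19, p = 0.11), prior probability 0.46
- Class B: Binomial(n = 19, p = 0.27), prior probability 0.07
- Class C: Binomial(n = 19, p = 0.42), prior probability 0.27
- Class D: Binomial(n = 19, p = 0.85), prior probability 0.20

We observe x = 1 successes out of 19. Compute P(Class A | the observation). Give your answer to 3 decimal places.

0.989

P(component k | x) = π_k·f_k(x) / marginal(x), where marginal(x) = Σ_j π_j·f_j(x).
Binomial probabilities:
  L_A = 0.256547
  L_B = 0.0177799
  L_C = 0.000440258
  L_D = 2.3868e-14
Prior × likelihood for each component:
  π_A·L_A = 0.46 × 0.256547 = 0.118011
  π_B·L_B = 0.07 × 0.0177799 = 0.00124459
  π_C·L_C = 0.27 × 0.000440258 = 0.00011887
  π_D·L_D = 0.20 × 2.3868e-14 = 4.77359e-15
Normaliser: 0.118011 + 0.00124459 + 0.00011887 + 4.77359e-15 = 0.119375
P(Class A | 1 successes out of 19) = 0.118011 / 0.119375 ≈ 0.989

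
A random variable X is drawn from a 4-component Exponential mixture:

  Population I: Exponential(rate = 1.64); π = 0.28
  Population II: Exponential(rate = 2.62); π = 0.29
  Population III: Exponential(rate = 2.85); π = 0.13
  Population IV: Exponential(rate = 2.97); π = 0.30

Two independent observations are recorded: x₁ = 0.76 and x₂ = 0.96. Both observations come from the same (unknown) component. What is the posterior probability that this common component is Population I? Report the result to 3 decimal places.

0.495

The responsibility of component k is π_k f_k(x) divided by Σ_j π_j f_j(x).
Since both observations come from the same component, the likelihood for component k is f_k(x₁)·f_k(x₂).
  f_I = [1.64·e^(−1.64·0.76) = 1.64·e^(−1.2464) = 0.471562] × [0.339696] = 0.160188
  f_II = [2.62·e^(−2.62·0.76) = 2.62·e^(−1.9912) = 0.357713] × [0.211818] = 0.0757701
  f_III = [2.85·e^(−2.85·0.76) = 2.85·e^(−2.1660) = 0.32671] × [0.184763] = 0.060364
  f_IV = [2.97·e^(−2.97·0.76) = 2.97·e^(−2.2572) = 0.31079] × [0.171592] = 0.0533289
Prior × likelihood for each component:
  π_I·f_I = 0.28 × 0.160188 = 0.0448526
  π_II·f_II = 0.29 × 0.0757701 = 0.0219733
  π_III·f_III = 0.13 × 0.060364 = 0.00784732
  π_IV·f_IV = 0.30 × 0.0533289 = 0.0159987
Evidence: 0.0448526 + 0.0219733 + 0.00784732 + 0.0159987 = 0.090672
P(Population I | x₁, x₂) ≈ 0.495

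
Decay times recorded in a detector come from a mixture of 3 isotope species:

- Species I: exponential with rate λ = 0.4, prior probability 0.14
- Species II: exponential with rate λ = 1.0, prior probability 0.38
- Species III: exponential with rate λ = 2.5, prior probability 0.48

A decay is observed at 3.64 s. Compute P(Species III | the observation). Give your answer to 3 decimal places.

0.006

Apply Bayes' rule: the posterior for each component is proportional to its prior times its likelihood at x.
Evaluate each component's likelihood at the observed value:
  f_I = 0.4·e^(−0.4·3.64) = 0.4·e^(−1.4560) = 0.0932668
  f_II = 1.0·e^(−1.0·3.64) = 1.0·e^(−3.6400) = 0.0262523
  f_III = 2.5·e^(−2.5·3.64) = 2.5·e^(−9.1000) = 0.000279165
Weight by the priors:
  π_I·f_I = 0.14 × 0.0932668 = 0.0130574
  π_II·f_II = 0.38 × 0.0262523 = 0.00997589
  π_III·f_III = 0.48 × 0.000279165 = 0.000133999
Evidence: 0.0130574 + 0.00997589 + 0.000133999 = 0.0231672
So the posterior for Species III is 0.000133999 / 0.0231672 ≈ 0.006.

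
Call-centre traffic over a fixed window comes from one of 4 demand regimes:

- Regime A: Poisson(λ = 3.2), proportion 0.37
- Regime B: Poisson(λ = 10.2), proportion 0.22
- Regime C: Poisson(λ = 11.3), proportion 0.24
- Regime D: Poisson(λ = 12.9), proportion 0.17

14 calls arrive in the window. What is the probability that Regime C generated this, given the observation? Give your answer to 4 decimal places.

0.3891

Apply Bayes' rule: the posterior for each component is proportional to its prior times its likelihood at x.
Component likelihoods at x = 14 calls:
  f_A = e^(−3.2)·3.2^14/14! = 5.52013e-06
  f_B = e^(−10.2)·10.2^14/14! = 0.0562588
  f_C = e^(−11.3)·11.3^14/14! = 0.0785529
  f_D = e^(−12.9)·12.9^14/14! = 0.101263
Multiply by the mixture weights:
  P(Z=A)·f_A = 0.37 × 5.52013e-06 = 2.04245e-06
  P(Z=B)·f_B = 0.22 × 0.0562588 = 0.0123769
  P(Z=C)·f_C = 0.24 × 0.0785529 = 0.0188527
  P(Z=D)·f_D = 0.17 × 0.101263 = 0.0172146
Evidence: 2.04245e-06 + 0.0123769 + 0.0188527 + 0.0172146 = 0.0484463
P(Regime C | the observation) = 0.0188527 / 0.0484463 ≈ 0.3891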